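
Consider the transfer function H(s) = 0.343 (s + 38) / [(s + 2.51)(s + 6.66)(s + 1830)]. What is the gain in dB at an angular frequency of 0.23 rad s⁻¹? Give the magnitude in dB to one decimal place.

|j0.23 + 38| = √(0.23² + 38²) = 38
|j0.23 + 2.51| = √(0.23² + 2.51²) = 2.521
|j0.23 + 6.66| = √(0.23² + 6.66²) = 6.664
|j0.23 + 1830| = √(0.23² + 1830²) = 1830
|H(j0.23)| = 0.343 × 38 / (2.521 × 6.664 × 1830) = 0.00042405
20 log₁₀(0.00042405) = -67.45 dB

-67.5 dB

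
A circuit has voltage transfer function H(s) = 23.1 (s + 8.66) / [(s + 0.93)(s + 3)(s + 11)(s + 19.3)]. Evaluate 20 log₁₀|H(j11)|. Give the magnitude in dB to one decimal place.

|j11 + 8.66| = √(11² + 8.66²) = 14
|j11 + 0.93| = √(11² + 0.93²) = 11.04
|j11 + 3| = √(11² + 3²) = 11.4
|j11 + 11| = √(11² + 11²) = 15.56
|j11 + 19.3| = √(11² + 19.3²) = 22.21
|H(j11)| = 23.1 × 14 / (11.04 × 11.4 × 15.56 × 22.21) = 0.0074349
20 log₁₀(0.0074349) = -42.57 dB

-42.6 dB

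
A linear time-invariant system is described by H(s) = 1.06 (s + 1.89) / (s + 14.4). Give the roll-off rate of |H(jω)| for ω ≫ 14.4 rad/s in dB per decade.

0 dB/decade

With 1 zero and 1 pole, the high-frequency asymptotic slope is 20 × (1 − 1) = 0 dB/decade.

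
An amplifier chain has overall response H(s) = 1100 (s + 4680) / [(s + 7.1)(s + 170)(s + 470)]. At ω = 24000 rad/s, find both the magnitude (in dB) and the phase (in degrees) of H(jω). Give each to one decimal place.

|H| = -114.2 dB, ∠H = -189.5°

|j24000 + 4680| = √(24000² + 4680²) = 2.445e+04
|j24000 + 7.1| = √(24000² + 7.1²) = 2.4e+04
|j24000 + 170| = √(24000² + 170²) = 2.4e+04
|j24000 + 470| = √(24000² + 470²) = 2.4e+04
|H(j24000)| = 1100 × 2.445e+04 / (2.4e+04 × 2.4e+04 × 2.4e+04) = 1.9453e-06
20 log₁₀(1.9453e-06) = -114.22 dB
∠(j24000 + 4680) = arctan(24000/4680) = 78.97°
∠(j24000 + 7.1) = arctan(24000/7.1) = 89.98°
∠(j24000 + 170) = arctan(24000/170) = 89.59°
∠(j24000 + 470) = arctan(24000/470) = 88.88°
∠H(j24000) = 78.97° − (89.98° + 89.59° + 88.88°) = -189.49°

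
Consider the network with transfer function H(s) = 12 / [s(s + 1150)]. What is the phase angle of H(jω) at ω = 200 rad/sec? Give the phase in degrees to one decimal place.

∠(j200 + 1150) = arctan(200/1150) = 9.87°
∠(j200) = 90.00°
∠H(j200) = − (9.87° + 90.00°) = -99.87°

-99.9°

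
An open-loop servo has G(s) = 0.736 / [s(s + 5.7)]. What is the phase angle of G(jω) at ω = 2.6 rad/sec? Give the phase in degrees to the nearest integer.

∠(j2.6 + 5.7) = arctan(2.6/5.7) = 24.52°
∠(j2.6) = 90.00°
∠G(j2.6) = − (24.52° + 90.00°) = -114.52°

-115°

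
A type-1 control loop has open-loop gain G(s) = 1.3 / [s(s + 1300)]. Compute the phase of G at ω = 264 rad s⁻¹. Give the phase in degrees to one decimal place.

∠(j264 + 1300) = arctan(264/1300) = 11.48°
∠(j264) = 90.00°
∠G(j264) = − (11.48° + 90.00°) = -101.48°

-101.5°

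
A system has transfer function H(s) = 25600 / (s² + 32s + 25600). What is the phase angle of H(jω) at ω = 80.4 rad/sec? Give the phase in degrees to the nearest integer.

-8 deg

∠[(j80.4)² + 32(j80.4) + 25600] = ∠[19136 + j2572.8] = 7.66°
∠H(j80.4) = −7.66° = -7.66°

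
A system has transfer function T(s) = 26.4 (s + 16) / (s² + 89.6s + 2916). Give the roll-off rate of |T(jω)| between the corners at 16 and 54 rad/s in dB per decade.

In this band the factors already past their corner are: zero at 16; net slope = 20 dB/decade.

20 dB/decade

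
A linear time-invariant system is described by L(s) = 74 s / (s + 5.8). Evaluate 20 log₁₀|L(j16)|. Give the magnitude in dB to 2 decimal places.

|j16| = 16
|j16 + 5.8| = √(16² + 5.8²) = 17.02
|L(j16)| = 74 × 16 / 17.02 = 69.57
20 log₁₀(69.57) = 36.848 dB

36.85 dB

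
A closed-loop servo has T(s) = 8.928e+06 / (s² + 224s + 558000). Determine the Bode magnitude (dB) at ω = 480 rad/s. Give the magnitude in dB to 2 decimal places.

28.26 dB

|(j480)² + 224(j480) + 558000| = |3.276e+05 + j1.0752e+05| = 3.448e+05
|T(j480)| = 8.928e+06 / 3.448e+05 = 25.894
20 log₁₀(25.894) = 28.264 dB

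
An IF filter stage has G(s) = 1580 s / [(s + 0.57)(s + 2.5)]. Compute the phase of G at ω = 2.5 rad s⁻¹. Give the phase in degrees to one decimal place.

∠(j2.5) = 90.00°
∠(j2.5 + 0.57) = arctan(2.5/0.57) = 77.16°
∠(j2.5 + 2.5) = arctan(2.5/2.5) = 45.00°
∠G(j2.5) = 90.00° − (77.16° + 45.00°) = -32.16°

-32.2°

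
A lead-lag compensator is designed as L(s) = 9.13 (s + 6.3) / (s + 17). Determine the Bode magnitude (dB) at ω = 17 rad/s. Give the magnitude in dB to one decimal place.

|j17 + 6.3| = √(17² + 6.3²) = 18.13
|j17 + 17| = √(17² + 17²) = 24.04
|L(j17)| = 9.13 × 18.13 / 24.04 = 6.8849
20 log₁₀(6.8849) = 16.76 dB

16.8 dB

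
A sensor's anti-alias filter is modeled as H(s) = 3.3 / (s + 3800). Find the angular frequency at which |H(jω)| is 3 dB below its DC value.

For a single-pole low-pass, the −3 dB point is at the pole: ω = 3800 rad/s.

3800 rad/s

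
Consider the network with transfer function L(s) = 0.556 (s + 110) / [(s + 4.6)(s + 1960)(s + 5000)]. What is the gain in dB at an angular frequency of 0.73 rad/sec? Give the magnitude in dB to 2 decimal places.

|j0.73 + 110| = √(0.73² + 110²) = 110
|j0.73 + 4.6| = √(0.73² + 4.6²) = 4.658
|j0.73 + 1960| = √(0.73² + 1960²) = 1960
|j0.73 + 5000| = √(0.73² + 5000²) = 5000
|L(j0.73)| = 0.556 × 110 / (4.658 × 1960 × 5000) = 1.34e-06
20 log₁₀(1.34e-06) = -117.458 dB

-117.46 dB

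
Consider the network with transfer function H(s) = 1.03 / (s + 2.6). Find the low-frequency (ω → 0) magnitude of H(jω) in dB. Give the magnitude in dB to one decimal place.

H(0) = 1.03 / 2.6 = 0.39615
20 log₁₀(0.39615) = -8.04 dB

-8.0 dB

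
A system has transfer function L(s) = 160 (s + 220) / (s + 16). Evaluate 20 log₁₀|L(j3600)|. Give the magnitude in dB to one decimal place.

44.1 dB

|j3600 + 220| = √(3600² + 220²) = 3607
|j3600 + 16| = √(3600² + 16²) = 3600
|L(j3600)| = 160 × 3607 / 3600 = 160.3
20 log₁₀(160.3) = 44.10 dB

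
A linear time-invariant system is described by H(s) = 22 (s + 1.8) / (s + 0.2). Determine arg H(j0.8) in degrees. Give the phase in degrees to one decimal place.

∠(j0.8 + 1.8) = arctan(0.8/1.8) = 23.96°
∠(j0.8 + 0.2) = arctan(0.8/0.2) = 75.96°
∠H(j0.8) = 23.96° − 75.96° = -52.00°

-52.0 deg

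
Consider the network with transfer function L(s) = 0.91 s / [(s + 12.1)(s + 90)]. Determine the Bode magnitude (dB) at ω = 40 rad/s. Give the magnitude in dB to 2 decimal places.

|j40| = 40
|j40 + 12.1| = √(40² + 12.1²) = 41.79
|j40 + 90| = √(40² + 90²) = 98.49
|L(j40)| = 0.91 × 40 / (41.79 × 98.49) = 0.0088439
20 log₁₀(0.0088439) = -41.067 dB

-41.07 dB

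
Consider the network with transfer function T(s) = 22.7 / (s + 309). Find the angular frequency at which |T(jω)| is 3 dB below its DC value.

309 rad/s

For a single-pole low-pass, the −3 dB point is at the pole: ω = 309 rad/s.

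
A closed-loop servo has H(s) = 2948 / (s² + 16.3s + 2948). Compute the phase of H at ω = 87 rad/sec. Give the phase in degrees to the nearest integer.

∠[(j87)² + 16.3(j87) + 2948] = ∠[-4621 + j1418.1] = 162.94°
∠H(j87) = −162.94° = -162.94°

-163 deg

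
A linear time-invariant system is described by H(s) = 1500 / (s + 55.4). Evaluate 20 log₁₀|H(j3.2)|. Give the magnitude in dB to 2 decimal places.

28.64 dB

|j3.2 + 55.4| = √(3.2² + 55.4²) = 55.49
|H(j3.2)| = 1500 / 55.49 = 27.031
20 log₁₀(27.031) = 28.637 dB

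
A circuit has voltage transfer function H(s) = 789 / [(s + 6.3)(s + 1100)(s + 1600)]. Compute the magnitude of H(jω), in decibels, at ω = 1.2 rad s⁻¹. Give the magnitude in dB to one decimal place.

-83.1 dB

|j1.2 + 6.3| = √(1.2² + 6.3²) = 6.413
|j1.2 + 1100| = √(1.2² + 1100²) = 1100
|j1.2 + 1600| = √(1.2² + 1600²) = 1600
|H(j1.2)| = 789 / (6.413 × 1100 × 1600) = 6.9901e-05
20 log₁₀(6.9901e-05) = -83.11 dB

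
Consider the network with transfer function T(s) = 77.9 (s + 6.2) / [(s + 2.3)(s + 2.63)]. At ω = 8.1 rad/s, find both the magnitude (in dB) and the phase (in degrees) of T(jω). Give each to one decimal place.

|j8.1 + 6.2| = √(8.1² + 6.2²) = 10.2
|j8.1 + 2.3| = √(8.1² + 2.3²) = 8.42
|j8.1 + 2.63| = √(8.1² + 2.63²) = 8.516
|T(j8.1)| = 77.9 × 10.2 / (8.42 × 8.516) = 11.081
20 log₁₀(11.081) = 20.89 dB
∠(j8.1 + 6.2) = arctan(8.1/6.2) = 52.57°
∠(j8.1 + 2.3) = arctan(8.1/2.3) = 74.15°
∠(j8.1 + 2.63) = arctan(8.1/2.63) = 72.01°
∠T(j8.1) = 52.57° − (74.15° + 72.01°) = -93.59°

|T| = 20.9 dB, ∠T = -93.6°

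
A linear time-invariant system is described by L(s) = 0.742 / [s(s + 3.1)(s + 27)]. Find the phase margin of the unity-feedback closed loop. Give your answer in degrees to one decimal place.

Gain crossover: |L(jω)| = 1 at ω ≈ 0.00886 rad/sec.
∠L(j0.00886) = −90° − arctan(0.00886/3.1) − arctan(0.00886/27) ≈ -90.18°
PM = 180° + (-90.18°) = 89.82°

89.8°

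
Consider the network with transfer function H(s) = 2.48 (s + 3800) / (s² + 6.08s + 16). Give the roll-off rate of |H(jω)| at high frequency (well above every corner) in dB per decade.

With 1 zero and 2 poles, the high-frequency asymptotic slope is 20 × (1 − 2) = -20 dB/decade.

-20 dB/decade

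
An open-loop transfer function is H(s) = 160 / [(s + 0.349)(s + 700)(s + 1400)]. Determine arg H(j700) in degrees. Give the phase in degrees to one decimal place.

-161.5 deg

∠(j700 + 0.349) = arctan(700/0.349) = 89.97°
∠(j700 + 700) = arctan(700/700) = 45.00°
∠(j700 + 1400) = arctan(700/1400) = 26.57°
∠H(j700) = − (89.97° + 45.00° + 26.57°) = -161.54°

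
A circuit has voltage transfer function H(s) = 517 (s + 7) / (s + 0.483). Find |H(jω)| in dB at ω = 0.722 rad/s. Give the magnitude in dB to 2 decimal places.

72.44 dB

|j0.722 + 7| = √(0.722² + 7²) = 7.037
|j0.722 + 0.483| = √(0.722² + 0.483²) = 0.8687
|H(j0.722)| = 517 × 7.037 / 0.8687 = 4188.3
20 log₁₀(4188.3) = 72.441 dB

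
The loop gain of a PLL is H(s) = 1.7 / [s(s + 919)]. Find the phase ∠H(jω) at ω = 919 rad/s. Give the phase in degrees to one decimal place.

∠(j919 + 919) = arctan(919/919) = 45.00°
∠(j919) = 90.00°
∠H(j919) = − (45.00° + 90.00°) = -135.00°

-135.0°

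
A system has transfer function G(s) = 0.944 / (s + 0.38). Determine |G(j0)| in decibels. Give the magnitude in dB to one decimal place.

G(0) = 0.944 / 0.38 = 2.4842
20 log₁₀(2.4842) = 7.90 dB

7.9 dB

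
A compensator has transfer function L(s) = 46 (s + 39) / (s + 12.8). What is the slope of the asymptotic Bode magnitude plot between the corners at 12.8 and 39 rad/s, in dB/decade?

-20 dB/decade

In this band the factors already past their corner are: pole at 12.8; net slope = -20 dB/decade.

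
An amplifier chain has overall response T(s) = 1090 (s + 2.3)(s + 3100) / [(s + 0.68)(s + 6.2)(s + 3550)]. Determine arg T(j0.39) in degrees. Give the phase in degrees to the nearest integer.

-24°

∠(j0.39 + 2.3) = arctan(0.39/2.3) = 9.62°
∠(j0.39 + 3100) = arctan(0.39/3100) = 0.01°
∠(j0.39 + 0.68) = arctan(0.39/0.68) = 29.84°
∠(j0.39 + 6.2) = arctan(0.39/6.2) = 3.60°
∠(j0.39 + 3550) = arctan(0.39/3550) = 0.01°
∠T(j0.39) = 9.62° + 0.01° − (29.84° + 3.60° + 0.01°) = -23.81°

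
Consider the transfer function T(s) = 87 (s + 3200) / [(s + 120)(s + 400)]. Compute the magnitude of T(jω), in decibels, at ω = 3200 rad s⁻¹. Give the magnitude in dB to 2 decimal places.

|j3200 + 3200| = √(3200² + 3200²) = 4525
|j3200 + 120| = √(3200² + 120²) = 3202
|j3200 + 400| = √(3200² + 400²) = 3225
|T(j3200)| = 87 × 4525 / (3202 × 3225) = 0.038125
20 log₁₀(0.038125) = -28.376 dB

-28.38 dB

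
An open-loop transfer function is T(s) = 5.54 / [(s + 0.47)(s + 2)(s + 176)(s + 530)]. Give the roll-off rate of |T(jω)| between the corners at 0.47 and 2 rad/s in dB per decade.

-20 dB/decade

In this band the factors already past their corner are: pole at 0.47; net slope = -20 dB/decade.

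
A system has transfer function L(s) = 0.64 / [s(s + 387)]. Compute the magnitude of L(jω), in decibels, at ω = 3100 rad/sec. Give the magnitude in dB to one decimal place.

|j3100 + 387| = √(3100² + 387²) = 3124
|j3100| = 3100
|L(j3100)| = 0.64 / (3124 × 3100) = 6.6084e-08
20 log₁₀(6.6084e-08) = -143.60 dB

-143.6 dB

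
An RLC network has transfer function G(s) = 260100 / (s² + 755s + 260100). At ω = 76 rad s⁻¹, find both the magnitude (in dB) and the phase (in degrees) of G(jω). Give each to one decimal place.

|G| = -0.0 dB, ∠G = -12.7 deg

|(j76)² + 755(j76) + 260100| = |2.5432e+05 + j57380| = 2.607e+05
|G(j76)| = 260100 / 2.607e+05 = 0.99763
20 log₁₀(0.99763) = -0.02 dB
∠[(j76)² + 755(j76) + 260100] = ∠[2.5432e+05 + j57380] = 12.71°
∠G(j76) = −12.71° = -12.71°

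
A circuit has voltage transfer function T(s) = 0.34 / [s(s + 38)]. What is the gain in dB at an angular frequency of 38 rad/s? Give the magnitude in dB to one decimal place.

-75.6 dB

|j38 + 38| = √(38² + 38²) = 53.74
|j38| = 38
|T(j38)| = 0.34 / (53.74 × 38) = 0.00016649
20 log₁₀(0.00016649) = -75.57 dB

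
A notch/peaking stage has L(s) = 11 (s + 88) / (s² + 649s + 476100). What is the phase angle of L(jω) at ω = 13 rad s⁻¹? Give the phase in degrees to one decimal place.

∠(j13 + 88) = arctan(13/88) = 8.40°
∠[(j13)² + 649(j13) + 476100] = ∠[4.7593e+05 + j8437] = 1.02°
∠L(j13) = 8.40° − 1.02° = 7.39°

7.4°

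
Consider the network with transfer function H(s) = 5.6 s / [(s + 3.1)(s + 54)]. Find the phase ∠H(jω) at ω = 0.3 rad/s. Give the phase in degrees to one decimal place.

∠(j0.3) = 90.00°
∠(j0.3 + 3.1) = arctan(0.3/3.1) = 5.53°
∠(j0.3 + 54) = arctan(0.3/54) = 0.32°
∠H(j0.3) = 90.00° − (5.53° + 0.32°) = 84.15°

84.2°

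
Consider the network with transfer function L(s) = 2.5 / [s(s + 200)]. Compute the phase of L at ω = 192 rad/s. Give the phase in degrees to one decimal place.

∠(j192 + 200) = arctan(192/200) = 43.83°
∠(j192) = 90.00°
∠L(j192) = − (43.83° + 90.00°) = -133.83°

-133.8°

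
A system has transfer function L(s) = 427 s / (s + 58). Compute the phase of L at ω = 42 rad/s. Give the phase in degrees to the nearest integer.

∠(j42) = 90.00°
∠(j42 + 58) = arctan(42/58) = 35.91°
∠L(j42) = 90.00° − 35.91° = 54.09°

54°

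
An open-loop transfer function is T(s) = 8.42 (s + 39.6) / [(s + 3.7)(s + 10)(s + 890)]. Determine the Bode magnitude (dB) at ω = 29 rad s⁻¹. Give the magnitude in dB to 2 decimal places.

-65.72 dB

|j29 + 39.6| = √(29² + 39.6²) = 49.08
|j29 + 3.7| = √(29² + 3.7²) = 29.24
|j29 + 10| = √(29² + 10²) = 30.68
|j29 + 890| = √(29² + 890²) = 890.5
|T(j29)| = 8.42 × 49.08 / (29.24 × 30.68 × 890.5) = 0.00051752
20 log₁₀(0.00051752) = -65.721 dB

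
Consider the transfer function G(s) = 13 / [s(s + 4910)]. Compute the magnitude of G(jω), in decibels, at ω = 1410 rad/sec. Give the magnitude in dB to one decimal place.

|j1410 + 4910| = √(1410² + 4910²) = 5108
|j1410| = 1410
|G(j1410)| = 13 / (5108 × 1410) = 1.8048e-06
20 log₁₀(1.8048e-06) = -114.87 dB

-114.9 dB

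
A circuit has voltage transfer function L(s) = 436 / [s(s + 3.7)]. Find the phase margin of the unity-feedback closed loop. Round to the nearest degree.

Gain crossover: |L(jω)| = 1 at ω ≈ 20.7 rad s⁻¹.
∠L(j20.7) = −90° − arctan(20.7/3.7) ≈ -169.87°
PM = 180° + (-169.87°) = 10.13°

10°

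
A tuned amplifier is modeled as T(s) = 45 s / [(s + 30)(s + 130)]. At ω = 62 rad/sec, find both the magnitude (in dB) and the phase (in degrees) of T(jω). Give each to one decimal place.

|T| = -11.0 dB, ∠T = 0.3°

|j62| = 62
|j62 + 30| = √(62² + 30²) = 68.88
|j62 + 130| = √(62² + 130²) = 144
|T(j62)| = 45 × 62 / (68.88 × 144) = 0.28125
20 log₁₀(0.28125) = -11.02 dB
∠(j62) = 90.00°
∠(j62 + 30) = arctan(62/30) = 64.18°
∠(j62 + 130) = arctan(62/130) = 25.50°
∠T(j62) = 90.00° − (64.18° + 25.50°) = 0.32°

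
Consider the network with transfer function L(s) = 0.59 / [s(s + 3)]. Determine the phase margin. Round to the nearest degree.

Gain crossover: |L(jω)| = 1 at ω ≈ 0.196 rad/s.
∠L(j0.196) = −90° − arctan(0.196/3) ≈ -93.74°
PM = 180° + (-93.74°) = 86.26°

86°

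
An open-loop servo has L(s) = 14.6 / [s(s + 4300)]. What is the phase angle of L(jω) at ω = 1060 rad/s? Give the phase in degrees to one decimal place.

∠(j1060 + 4300) = arctan(1060/4300) = 13.85°
∠(j1060) = 90.00°
∠L(j1060) = − (13.85° + 90.00°) = -103.85°

-103.8°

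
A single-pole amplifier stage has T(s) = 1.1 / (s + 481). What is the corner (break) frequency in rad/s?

The single real pole at s = −481 gives a corner at ω = 481 rad/s.

481 rad/s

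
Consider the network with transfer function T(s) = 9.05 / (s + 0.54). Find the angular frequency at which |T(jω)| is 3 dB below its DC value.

0.54 rad s⁻¹

For a single-pole low-pass, the −3 dB point is at the pole: ω = 0.54 rad s⁻¹.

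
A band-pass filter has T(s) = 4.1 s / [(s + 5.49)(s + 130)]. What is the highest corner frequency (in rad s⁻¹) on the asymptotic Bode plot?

Break frequencies occur at each pole and zero magnitude: 5.49 rad s⁻¹, 130 rad s⁻¹.
The highest is 130 rad s⁻¹.

130 rad s⁻¹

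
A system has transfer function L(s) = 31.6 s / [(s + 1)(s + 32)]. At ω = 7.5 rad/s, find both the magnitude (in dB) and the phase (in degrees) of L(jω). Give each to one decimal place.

|L| = -0.4 dB, ∠L = -5.6°

|j7.5| = 7.5
|j7.5 + 1| = √(7.5² + 1²) = 7.566
|j7.5 + 32| = √(7.5² + 32²) = 32.87
|L(j7.5)| = 31.6 × 7.5 / (7.566 × 32.87) = 0.95301
20 log₁₀(0.95301) = -0.42 dB
∠(j7.5) = 90.00°
∠(j7.5 + 1) = arctan(7.5/1) = 82.41°
∠(j7.5 + 32) = arctan(7.5/32) = 13.19°
∠L(j7.5) = 90.00° − (82.41° + 13.19°) = -5.60°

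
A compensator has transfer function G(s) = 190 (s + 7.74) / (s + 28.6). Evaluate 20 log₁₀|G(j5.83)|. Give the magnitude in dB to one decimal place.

|j5.83 + 7.74| = √(5.83² + 7.74²) = 9.69
|j5.83 + 28.6| = √(5.83² + 28.6²) = 29.19
|G(j5.83)| = 190 × 9.69 / 29.19 = 63.077
20 log₁₀(63.077) = 36.00 dB

36.0 dB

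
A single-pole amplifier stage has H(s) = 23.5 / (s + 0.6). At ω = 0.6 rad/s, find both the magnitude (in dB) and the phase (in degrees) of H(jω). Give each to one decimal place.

|H| = 28.8 dB, ∠H = -45.0°

|j0.6 + 0.6| = √(0.6² + 0.6²) = 0.8485
|H(j0.6)| = 23.5 / 0.8485 = 27.695
20 log₁₀(27.695) = 28.85 dB
∠(j0.6 + 0.6) = arctan(0.6/0.6) = 45.00°
∠H(j0.6) = −45.00° = -45.00°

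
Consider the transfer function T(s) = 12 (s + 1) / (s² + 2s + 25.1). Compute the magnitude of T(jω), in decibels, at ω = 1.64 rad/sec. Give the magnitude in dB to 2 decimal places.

|j1.64 + 1| = √(1.64² + 1²) = 1.921
|(j1.64)² + 2(j1.64) + 25.1| = |22.41 + j3.28| = 22.65
|T(j1.64)| = 12 × 1.921 / 22.65 = 1.0177
20 log₁₀(1.0177) = 0.152 dB

0.15 dB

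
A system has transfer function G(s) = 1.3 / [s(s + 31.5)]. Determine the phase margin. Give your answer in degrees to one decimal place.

89.9 deg

Gain crossover: |G(jω)| = 1 at ω ≈ 0.0413 rad s⁻¹.
∠G(j0.0413) = −90° − arctan(0.0413/31.5) ≈ -90.08°
PM = 180° + (-90.08°) = 89.92°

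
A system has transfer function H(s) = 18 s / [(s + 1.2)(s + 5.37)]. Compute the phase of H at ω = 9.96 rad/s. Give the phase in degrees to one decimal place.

∠(j9.96) = 90.00°
∠(j9.96 + 1.2) = arctan(9.96/1.2) = 83.13°
∠(j9.96 + 5.37) = arctan(9.96/5.37) = 61.67°
∠H(j9.96) = 90.00° − (83.13° + 61.67°) = -54.80°

-54.8°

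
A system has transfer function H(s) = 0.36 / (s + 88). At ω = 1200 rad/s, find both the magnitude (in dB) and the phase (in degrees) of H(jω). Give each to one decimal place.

|H| = -70.5 dB, ∠H = -85.8 deg

|j1200 + 88| = √(1200² + 88²) = 1203
|H(j1200)| = 0.36 / 1203 = 0.0002992
20 log₁₀(0.0002992) = -70.48 dB
∠(j1200 + 88) = arctan(1200/88) = 85.81°
∠H(j1200) = −85.81° = -85.81°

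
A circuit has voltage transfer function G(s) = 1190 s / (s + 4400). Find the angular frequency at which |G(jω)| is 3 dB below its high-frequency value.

For a single-pole high-pass, the −3 dB point is at the pole: ω = 4400 rad/s.

4400 rad/s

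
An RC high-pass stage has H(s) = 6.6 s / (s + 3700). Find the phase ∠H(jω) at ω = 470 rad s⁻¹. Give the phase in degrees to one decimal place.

∠(j470) = 90.00°
∠(j470 + 3700) = arctan(470/3700) = 7.24°
∠H(j470) = 90.00° − 7.24° = 82.76°

82.8°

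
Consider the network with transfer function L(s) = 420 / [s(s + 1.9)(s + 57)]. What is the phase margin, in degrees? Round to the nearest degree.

Gain crossover: |L(jω)| = 1 at ω ≈ 2.4 rad/sec.
∠L(j2.4) = −90° − arctan(2.4/1.9) − arctan(2.4/57) ≈ -144.08°
PM = 180° + (-144.08°) = 35.92°

36°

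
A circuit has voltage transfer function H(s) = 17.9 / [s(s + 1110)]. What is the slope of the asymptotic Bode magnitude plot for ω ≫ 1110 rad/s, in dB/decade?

-40 dB/decade

With 0 zeros and 2 poles, the high-frequency asymptotic slope is 20 × (0 − 2) = -40 dB/decade.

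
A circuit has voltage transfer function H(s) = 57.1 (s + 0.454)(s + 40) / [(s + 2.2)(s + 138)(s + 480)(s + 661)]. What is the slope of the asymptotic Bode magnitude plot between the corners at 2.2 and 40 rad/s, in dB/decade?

0 dB/decade

In this band the factors already past their corner are: zero at 0.454, pole at 2.2; net slope = 0 dB/decade.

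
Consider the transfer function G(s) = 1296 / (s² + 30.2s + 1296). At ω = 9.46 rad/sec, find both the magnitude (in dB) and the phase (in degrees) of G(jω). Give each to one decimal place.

|(j9.46)² + 30.2(j9.46) + 1296| = |1206.5 + j285.69| = 1240
|G(j9.46)| = 1296 / 1240 = 1.0453
20 log₁₀(1.0453) = 0.38 dB
∠[(j9.46)² + 30.2(j9.46) + 1296] = ∠[1206.5 + j285.69] = 13.32°
∠G(j9.46) = −13.32° = -13.32°

|G| = 0.4 dB, ∠G = -13.3°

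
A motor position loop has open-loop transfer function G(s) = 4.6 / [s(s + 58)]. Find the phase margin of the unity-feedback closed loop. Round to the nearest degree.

90°

Gain crossover: |G(jω)| = 1 at ω ≈ 0.0793 rad/s.
∠G(j0.0793) = −90° − arctan(0.0793/58) ≈ -90.08°
PM = 180° + (-90.08°) = 89.92°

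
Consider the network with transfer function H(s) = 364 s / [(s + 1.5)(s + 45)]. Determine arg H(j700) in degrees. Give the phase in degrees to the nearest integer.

-86°

∠(j700) = 90.00°
∠(j700 + 1.5) = arctan(700/1.5) = 89.88°
∠(j700 + 45) = arctan(700/45) = 86.32°
∠H(j700) = 90.00° − (89.88° + 86.32°) = -86.20°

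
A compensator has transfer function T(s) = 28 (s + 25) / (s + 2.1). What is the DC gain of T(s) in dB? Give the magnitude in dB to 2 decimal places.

T(0) = 28 × 25 / 2.1 = 333.33
20 log₁₀(333.33) = 50.458 dB

50.46 dB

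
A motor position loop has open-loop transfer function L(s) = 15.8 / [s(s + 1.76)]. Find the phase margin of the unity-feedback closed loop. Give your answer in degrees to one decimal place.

24.9°

Gain crossover: |L(jω)| = 1 at ω ≈ 3.79 rad s⁻¹.
∠L(j3.79) = −90° − arctan(3.79/1.76) ≈ -155.06°
PM = 180° + (-155.06°) = 24.94°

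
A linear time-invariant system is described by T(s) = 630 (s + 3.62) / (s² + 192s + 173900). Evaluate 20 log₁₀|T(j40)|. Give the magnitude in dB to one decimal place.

-16.7 dB

|j40 + 3.62| = √(40² + 3.62²) = 40.16
|(j40)² + 192(j40) + 173900| = |1.723e+05 + j7680| = 1.725e+05
|T(j40)| = 630 × 40.16 / 1.725e+05 = 0.14671
20 log₁₀(0.14671) = -16.67 dB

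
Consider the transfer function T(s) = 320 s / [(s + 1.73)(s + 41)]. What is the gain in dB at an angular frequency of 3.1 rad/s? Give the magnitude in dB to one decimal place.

16.6 dB

|j3.1| = 3.1
|j3.1 + 1.73| = √(3.1² + 1.73²) = 3.55
|j3.1 + 41| = √(3.1² + 41²) = 41.12
|T(j3.1)| = 320 × 3.1 / (3.55 × 41.12) = 6.796
20 log₁₀(6.796) = 16.65 dB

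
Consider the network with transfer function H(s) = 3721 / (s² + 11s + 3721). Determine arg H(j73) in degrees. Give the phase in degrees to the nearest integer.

-153 deg

∠[(j73)² + 11(j73) + 3721] = ∠[-1608 + j803] = 153.46°
∠H(j73) = −153.46° = -153.46°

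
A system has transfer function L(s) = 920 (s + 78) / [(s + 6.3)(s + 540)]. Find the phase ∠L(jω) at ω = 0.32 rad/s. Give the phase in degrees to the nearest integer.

-3°

∠(j0.32 + 78) = arctan(0.32/78) = 0.24°
∠(j0.32 + 6.3) = arctan(0.32/6.3) = 2.91°
∠(j0.32 + 540) = arctan(0.32/540) = 0.03°
∠L(j0.32) = 0.24° − (2.91° + 0.03°) = -2.71°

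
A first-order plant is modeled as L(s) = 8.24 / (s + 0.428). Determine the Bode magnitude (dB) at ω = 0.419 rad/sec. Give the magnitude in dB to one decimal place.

|j0.419 + 0.428| = √(0.419² + 0.428²) = 0.599
|L(j0.419)| = 8.24 / 0.599 = 13.757
20 log₁₀(13.757) = 22.77 dB

22.8 dB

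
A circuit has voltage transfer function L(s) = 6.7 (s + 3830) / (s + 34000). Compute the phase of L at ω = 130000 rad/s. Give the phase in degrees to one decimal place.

13.0°

∠(j130000 + 3830) = arctan(130000/3830) = 88.31°
∠(j130000 + 34000) = arctan(130000/34000) = 75.34°
∠L(j130000) = 88.31° − 75.34° = 12.97°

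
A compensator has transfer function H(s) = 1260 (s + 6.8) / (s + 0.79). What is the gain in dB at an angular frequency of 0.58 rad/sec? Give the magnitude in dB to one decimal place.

|j0.58 + 6.8| = √(0.58² + 6.8²) = 6.825
|j0.58 + 0.79| = √(0.58² + 0.79²) = 0.9801
|H(j0.58)| = 1260 × 6.825 / 0.9801 = 8774.1
20 log₁₀(8774.1) = 78.86 dB

78.9 dB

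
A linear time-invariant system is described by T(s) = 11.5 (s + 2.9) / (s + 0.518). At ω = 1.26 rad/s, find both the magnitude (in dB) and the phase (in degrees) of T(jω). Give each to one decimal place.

|T| = 28.5 dB, ∠T = -44.2°

|j1.26 + 2.9| = √(1.26² + 2.9²) = 3.162
|j1.26 + 0.518| = √(1.26² + 0.518²) = 1.362
|T(j1.26)| = 11.5 × 3.162 / 1.362 = 26.691
20 log₁₀(26.691) = 28.53 dB
∠(j1.26 + 2.9) = arctan(1.26/2.9) = 23.48°
∠(j1.26 + 0.518) = arctan(1.26/0.518) = 67.65°
∠T(j1.26) = 23.48° − 67.65° = -44.17°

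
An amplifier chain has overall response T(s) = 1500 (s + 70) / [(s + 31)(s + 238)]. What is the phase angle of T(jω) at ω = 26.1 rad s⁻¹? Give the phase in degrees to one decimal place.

∠(j26.1 + 70) = arctan(26.1/70) = 20.45°
∠(j26.1 + 31) = arctan(26.1/31) = 40.10°
∠(j26.1 + 238) = arctan(26.1/238) = 6.26°
∠T(j26.1) = 20.45° − (40.10° + 6.26°) = -25.91°

-25.9°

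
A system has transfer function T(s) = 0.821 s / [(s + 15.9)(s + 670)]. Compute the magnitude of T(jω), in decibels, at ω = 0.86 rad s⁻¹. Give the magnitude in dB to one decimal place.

-83.6 dB

|j0.86| = 0.86
|j0.86 + 15.9| = √(0.86² + 15.9²) = 15.92
|j0.86 + 670| = √(0.86² + 670²) = 670
|T(j0.86)| = 0.821 × 0.86 / (15.92 × 670) = 6.6181e-05
20 log₁₀(6.6181e-05) = -83.59 dB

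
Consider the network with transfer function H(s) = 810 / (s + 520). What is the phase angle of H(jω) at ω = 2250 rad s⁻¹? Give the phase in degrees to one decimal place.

-77.0°

∠(j2250 + 520) = arctan(2250/520) = 76.99°
∠H(j2250) = −76.99° = -76.99°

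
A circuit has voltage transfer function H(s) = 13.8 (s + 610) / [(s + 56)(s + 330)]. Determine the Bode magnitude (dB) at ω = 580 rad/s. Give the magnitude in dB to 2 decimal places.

-30.49 dB

|j580 + 610| = √(580² + 610²) = 841.7
|j580 + 56| = √(580² + 56²) = 582.7
|j580 + 330| = √(580² + 330²) = 667.3
|H(j580)| = 13.8 × 841.7 / (582.7 × 667.3) = 0.029873
20 log₁₀(0.029873) = -30.494 dB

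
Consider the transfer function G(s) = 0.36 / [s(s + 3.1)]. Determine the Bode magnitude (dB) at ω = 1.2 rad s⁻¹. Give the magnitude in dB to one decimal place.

|j1.2 + 3.1| = √(1.2² + 3.1²) = 3.324
|j1.2| = 1.2
|G(j1.2)| = 0.36 / (3.324 × 1.2) = 0.090249
20 log₁₀(0.090249) = -20.89 dB

-20.9 dB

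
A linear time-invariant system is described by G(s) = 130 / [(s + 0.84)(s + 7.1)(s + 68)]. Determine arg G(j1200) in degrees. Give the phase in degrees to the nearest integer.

-266 deg

∠(j1200 + 0.84) = arctan(1200/0.84) = 89.96°
∠(j1200 + 7.1) = arctan(1200/7.1) = 89.66°
∠(j1200 + 68) = arctan(1200/68) = 86.76°
∠G(j1200) = − (89.96° + 89.66° + 86.76°) = -266.38°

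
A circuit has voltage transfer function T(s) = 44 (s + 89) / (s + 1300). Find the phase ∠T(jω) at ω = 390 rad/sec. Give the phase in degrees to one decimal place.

∠(j390 + 89) = arctan(390/89) = 77.14°
∠(j390 + 1300) = arctan(390/1300) = 16.70°
∠T(j390) = 77.14° − 16.70° = 60.45°

60.4°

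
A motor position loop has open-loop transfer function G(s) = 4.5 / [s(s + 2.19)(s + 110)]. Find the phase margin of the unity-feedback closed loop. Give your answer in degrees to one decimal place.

Gain crossover: |G(jω)| = 1 at ω ≈ 0.0187 rad/s.
∠G(j0.0187) = −90° − arctan(0.0187/2.19) − arctan(0.0187/110) ≈ -90.50°
PM = 180° + (-90.50°) = 89.50°

89.5°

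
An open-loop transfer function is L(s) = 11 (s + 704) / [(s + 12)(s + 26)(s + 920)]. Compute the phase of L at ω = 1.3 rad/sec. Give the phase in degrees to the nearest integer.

∠(j1.3 + 704) = arctan(1.3/704) = 0.11°
∠(j1.3 + 12) = arctan(1.3/12) = 6.18°
∠(j1.3 + 26) = arctan(1.3/26) = 2.86°
∠(j1.3 + 920) = arctan(1.3/920) = 0.08°
∠L(j1.3) = 0.11° − (6.18° + 2.86° + 0.08°) = -9.02°

-9°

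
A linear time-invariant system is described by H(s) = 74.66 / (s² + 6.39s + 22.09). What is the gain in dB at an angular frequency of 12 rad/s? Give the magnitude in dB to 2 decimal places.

-5.71 dB

|(j12)² + 6.39(j12) + 22.09| = |-121.91 + j76.68| = 144
|H(j12)| = 74.66 / 144 = 0.5184
20 log₁₀(0.5184) = -5.707 dB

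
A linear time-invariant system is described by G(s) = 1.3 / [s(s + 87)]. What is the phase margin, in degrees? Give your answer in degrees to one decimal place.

90.0°

Gain crossover: |G(jω)| = 1 at ω ≈ 0.0149 rad/sec.
∠G(j0.0149) = −90° − arctan(0.0149/87) ≈ -90.01°
PM = 180° + (-90.01°) = 89.99°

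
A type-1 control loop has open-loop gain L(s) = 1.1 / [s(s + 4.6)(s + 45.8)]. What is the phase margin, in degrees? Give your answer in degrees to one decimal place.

89.9°

Gain crossover: |L(jω)| = 1 at ω ≈ 0.00522 rad s⁻¹.
∠L(j0.00522) = −90° − arctan(0.00522/4.6) − arctan(0.00522/45.8) ≈ -90.07°
PM = 180° + (-90.07°) = 89.93°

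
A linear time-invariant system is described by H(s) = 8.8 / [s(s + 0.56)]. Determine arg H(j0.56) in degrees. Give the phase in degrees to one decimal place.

∠(j0.56 + 0.56) = arctan(0.56/0.56) = 45.00°
∠(j0.56) = 90.00°
∠H(j0.56) = − (45.00° + 90.00°) = -135.00°

-135.0°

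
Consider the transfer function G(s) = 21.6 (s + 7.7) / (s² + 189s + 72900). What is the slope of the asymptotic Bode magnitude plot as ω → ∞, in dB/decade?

-20 dB/decade

With 1 zero and 2 poles, the high-frequency asymptotic slope is 20 × (1 − 2) = -20 dB/decade.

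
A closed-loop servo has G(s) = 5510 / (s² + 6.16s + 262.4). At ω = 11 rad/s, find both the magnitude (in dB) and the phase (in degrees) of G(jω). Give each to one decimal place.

|G| = 30.9 dB, ∠G = -25.6°

|(j11)² + 6.16(j11) + 262.4| = |141.4 + j67.76| = 156.8
|G(j11)| = 5510 / 156.8 = 35.141
20 log₁₀(35.141) = 30.92 dB
∠[(j11)² + 6.16(j11) + 262.4] = ∠[141.4 + j67.76] = 25.60°
∠G(j11) = −25.60° = -25.60°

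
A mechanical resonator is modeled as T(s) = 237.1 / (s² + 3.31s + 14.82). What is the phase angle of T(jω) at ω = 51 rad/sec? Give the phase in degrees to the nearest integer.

-176°

∠[(j51)² + 3.31(j51) + 14.82] = ∠[-2586.2 + j168.81] = 176.27°
∠T(j51) = −176.27° = -176.27°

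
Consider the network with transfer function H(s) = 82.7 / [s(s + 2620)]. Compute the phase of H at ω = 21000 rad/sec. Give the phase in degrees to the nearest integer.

-173°

∠(j21000 + 2620) = arctan(21000/2620) = 82.89°
∠(j21000) = 90.00°
∠H(j21000) = − (82.89° + 90.00°) = -172.89°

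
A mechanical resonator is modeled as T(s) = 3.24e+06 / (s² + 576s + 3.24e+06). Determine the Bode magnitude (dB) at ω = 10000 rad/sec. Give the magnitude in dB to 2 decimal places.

-29.52 dB

|(j10000)² + 576(j10000) + 3.24e+06| = |-9.676e+07 + j5.76e+06| = 9.693e+07
|T(j10000)| = 3.24e+06 / 9.693e+07 = 0.033426
20 log₁₀(0.033426) = -29.518 dB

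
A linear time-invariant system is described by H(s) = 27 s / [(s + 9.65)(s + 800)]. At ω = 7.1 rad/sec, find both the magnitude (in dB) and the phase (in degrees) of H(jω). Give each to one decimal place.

|H| = -34.0 dB, ∠H = 53.1°

|j7.1| = 7.1
|j7.1 + 9.65| = √(7.1² + 9.65²) = 11.98
|j7.1 + 800| = √(7.1² + 800²) = 800
|H(j7.1)| = 27 × 7.1 / (11.98 × 800) = 0.02
20 log₁₀(0.02) = -33.98 dB
∠(j7.1) = 90.00°
∠(j7.1 + 9.65) = arctan(7.1/9.65) = 36.34°
∠(j7.1 + 800) = arctan(7.1/800) = 0.51°
∠H(j7.1) = 90.00° − (36.34° + 0.51°) = 53.15°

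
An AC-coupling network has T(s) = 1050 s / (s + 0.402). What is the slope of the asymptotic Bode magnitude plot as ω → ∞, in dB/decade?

With 1 zero and 1 pole, the high-frequency asymptotic slope is 20 × (1 − 1) = 0 dB/decade.

0 dB/decade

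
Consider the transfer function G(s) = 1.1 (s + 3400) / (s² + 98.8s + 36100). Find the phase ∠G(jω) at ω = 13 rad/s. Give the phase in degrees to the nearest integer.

∠(j13 + 3400) = arctan(13/3400) = 0.22°
∠[(j13)² + 98.8(j13) + 36100] = ∠[35931 + j1284.4] = 2.05°
∠G(j13) = 0.22° − 2.05° = -1.83°

-2°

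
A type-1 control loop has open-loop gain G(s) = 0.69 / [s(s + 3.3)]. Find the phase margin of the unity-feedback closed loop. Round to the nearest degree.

Gain crossover: |G(jω)| = 1 at ω ≈ 0.209 rad/sec.
∠G(j0.209) = −90° − arctan(0.209/3.3) ≈ -93.62°
PM = 180° + (-93.62°) = 86.38°

86°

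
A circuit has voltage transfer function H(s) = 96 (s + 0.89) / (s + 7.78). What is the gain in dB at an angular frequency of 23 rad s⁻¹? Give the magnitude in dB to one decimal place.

|j23 + 0.89| = √(23² + 0.89²) = 23.02
|j23 + 7.78| = √(23² + 7.78²) = 24.28
|H(j23)| = 96 × 23.02 / 24.28 = 91.006
20 log₁₀(91.006) = 39.18 dB

39.2 dB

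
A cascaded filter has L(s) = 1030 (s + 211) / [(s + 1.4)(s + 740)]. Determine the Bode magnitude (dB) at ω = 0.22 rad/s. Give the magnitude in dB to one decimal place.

|j0.22 + 211| = √(0.22² + 211²) = 211
|j0.22 + 1.4| = √(0.22² + 1.4²) = 1.417
|j0.22 + 740| = √(0.22² + 740²) = 740
|L(j0.22)| = 1030 × 211 / (1.417 × 740) = 207.23
20 log₁₀(207.23) = 46.33 dB

46.3 dB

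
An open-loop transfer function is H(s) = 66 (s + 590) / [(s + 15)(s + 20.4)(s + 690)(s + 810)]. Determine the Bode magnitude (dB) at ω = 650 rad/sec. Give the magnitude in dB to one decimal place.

|j650 + 590| = √(650² + 590²) = 877.8
|j650 + 15| = √(650² + 15²) = 650.2
|j650 + 20.4| = √(650² + 20.4²) = 650.3
|j650 + 690| = √(650² + 690²) = 947.9
|j650 + 810| = √(650² + 810²) = 1039
|H(j650)| = 66 × 877.8 / (650.2 × 650.3 × 947.9 × 1039) = 1.3918e-07
20 log₁₀(1.3918e-07) = -137.13 dB

-137.1 dB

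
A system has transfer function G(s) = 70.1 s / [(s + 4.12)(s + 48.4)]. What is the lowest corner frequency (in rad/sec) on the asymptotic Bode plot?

4.12 rad/sec

Break frequencies occur at each pole and zero magnitude: 4.12 rad/sec, 48.4 rad/sec.
The lowest is 4.12 rad/sec.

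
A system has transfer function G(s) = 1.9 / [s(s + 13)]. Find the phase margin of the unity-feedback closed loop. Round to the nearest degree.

Gain crossover: |G(jω)| = 1 at ω ≈ 0.146 rad/sec.
∠G(j0.146) = −90° − arctan(0.146/13) ≈ -90.64°
PM = 180° + (-90.64°) = 89.36°

89°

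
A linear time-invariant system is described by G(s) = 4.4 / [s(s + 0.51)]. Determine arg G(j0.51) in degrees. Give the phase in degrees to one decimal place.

∠(j0.51 + 0.51) = arctan(0.51/0.51) = 45.00°
∠(j0.51) = 90.00°
∠G(j0.51) = − (45.00° + 90.00°) = -135.00°

-135.0°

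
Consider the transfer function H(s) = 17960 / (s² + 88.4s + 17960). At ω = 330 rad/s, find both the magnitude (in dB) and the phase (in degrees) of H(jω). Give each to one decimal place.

|(j330)² + 88.4(j330) + 17960| = |-90940 + j29172| = 9.55e+04
|H(j330)| = 17960 / 9.55e+04 = 0.18805
20 log₁₀(0.18805) = -14.51 dB
∠[(j330)² + 88.4(j330) + 17960] = ∠[-90940 + j29172] = 162.21°
∠H(j330) = −162.21° = -162.21°

|H| = -14.5 dB, ∠H = -162.2°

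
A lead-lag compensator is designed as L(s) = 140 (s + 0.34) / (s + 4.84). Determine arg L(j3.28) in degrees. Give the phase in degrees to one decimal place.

∠(j3.28 + 0.34) = arctan(3.28/0.34) = 84.08°
∠(j3.28 + 4.84) = arctan(3.28/4.84) = 34.12°
∠L(j3.28) = 84.08° − 34.12° = 49.96°

50.0°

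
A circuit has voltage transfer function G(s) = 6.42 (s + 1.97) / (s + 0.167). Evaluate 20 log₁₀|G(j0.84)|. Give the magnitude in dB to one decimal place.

|j0.84 + 1.97| = √(0.84² + 1.97²) = 2.142
|j0.84 + 0.167| = √(0.84² + 0.167²) = 0.8564
|G(j0.84)| = 6.42 × 2.142 / 0.8564 = 16.054
20 log₁₀(16.054) = 24.11 dB

24.1 dB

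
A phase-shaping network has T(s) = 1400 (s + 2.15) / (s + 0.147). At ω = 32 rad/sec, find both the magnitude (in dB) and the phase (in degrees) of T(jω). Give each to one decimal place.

|T| = 62.9 dB, ∠T = -3.6 deg

|j32 + 2.15| = √(32² + 2.15²) = 32.07
|j32 + 0.147| = √(32² + 0.147²) = 32
|T(j32)| = 1400 × 32.07 / 32 = 1403.1
20 log₁₀(1403.1) = 62.94 dB
∠(j32 + 2.15) = arctan(32/2.15) = 86.16°
∠(j32 + 0.147) = arctan(32/0.147) = 89.74°
∠T(j32) = 86.16° − 89.74° = -3.58°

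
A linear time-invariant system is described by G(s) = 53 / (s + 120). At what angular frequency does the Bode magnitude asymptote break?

120 rad/sec

The single real pole at s = −120 gives a corner at ω = 120 rad/sec.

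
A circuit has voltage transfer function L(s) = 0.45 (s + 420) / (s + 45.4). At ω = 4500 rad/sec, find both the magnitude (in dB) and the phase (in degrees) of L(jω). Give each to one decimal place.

|L| = -6.9 dB, ∠L = -4.8°

|j4500 + 420| = √(4500² + 420²) = 4520
|j4500 + 45.4| = √(4500² + 45.4²) = 4500
|L(j4500)| = 0.45 × 4520 / 4500 = 0.45193
20 log₁₀(0.45193) = -6.90 dB
∠(j4500 + 420) = arctan(4500/420) = 84.67°
∠(j4500 + 45.4) = arctan(4500/45.4) = 89.42°
∠L(j4500) = 84.67° − 89.42° = -4.75°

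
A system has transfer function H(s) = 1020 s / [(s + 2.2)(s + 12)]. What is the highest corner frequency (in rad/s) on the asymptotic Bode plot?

12 rad/s

Break frequencies occur at each pole and zero magnitude: 2.2 rad/s, 12 rad/s.
The highest is 12 rad/s.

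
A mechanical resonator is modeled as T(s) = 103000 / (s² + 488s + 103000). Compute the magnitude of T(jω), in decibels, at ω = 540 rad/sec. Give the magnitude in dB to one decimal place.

-10.0 dB

|(j540)² + 488(j540) + 103000| = |-1.886e+05 + j2.6352e+05| = 3.241e+05
|T(j540)| = 103000 / 3.241e+05 = 0.31785
20 log₁₀(0.31785) = -9.96 dB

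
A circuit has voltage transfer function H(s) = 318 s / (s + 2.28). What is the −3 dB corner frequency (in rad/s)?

For a single-pole high-pass, the −3 dB point is at the pole: ω = 2.28 rad/s.

2.28 rad/s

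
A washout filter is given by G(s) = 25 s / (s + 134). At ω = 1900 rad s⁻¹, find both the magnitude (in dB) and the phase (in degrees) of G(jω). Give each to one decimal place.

|G| = 27.9 dB, ∠G = 4.0°

|j1900| = 1900
|j1900 + 134| = √(1900² + 134²) = 1905
|G(j1900)| = 25 × 1900 / 1905 = 24.938
20 log₁₀(24.938) = 27.94 dB
∠(j1900) = 90.00°
∠(j1900 + 134) = arctan(1900/134) = 85.97°
∠G(j1900) = 90.00° − 85.97° = 4.03°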